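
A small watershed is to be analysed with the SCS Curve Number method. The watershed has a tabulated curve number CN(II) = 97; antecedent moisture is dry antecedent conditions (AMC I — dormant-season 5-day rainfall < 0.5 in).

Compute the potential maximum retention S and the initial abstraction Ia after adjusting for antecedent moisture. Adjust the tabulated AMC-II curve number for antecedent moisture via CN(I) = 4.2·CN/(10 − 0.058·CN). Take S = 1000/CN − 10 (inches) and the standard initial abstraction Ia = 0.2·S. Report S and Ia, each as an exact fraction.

CN(I) from CN(II)=97: (4.2·97)/(10 − 0.058·97) = 67900/729 ≈ 93.141
Retention S: 1000/CN − 10 with CN=93.141 → S = 500/679 ≈ 0.736 in
Ia = 0.2S: 0.2·0.736 = 0.147 in (exactly 100/679)

S = 500/679 in ≈ 0.736 in; Ia = 100/679 in ≈ 0.147 in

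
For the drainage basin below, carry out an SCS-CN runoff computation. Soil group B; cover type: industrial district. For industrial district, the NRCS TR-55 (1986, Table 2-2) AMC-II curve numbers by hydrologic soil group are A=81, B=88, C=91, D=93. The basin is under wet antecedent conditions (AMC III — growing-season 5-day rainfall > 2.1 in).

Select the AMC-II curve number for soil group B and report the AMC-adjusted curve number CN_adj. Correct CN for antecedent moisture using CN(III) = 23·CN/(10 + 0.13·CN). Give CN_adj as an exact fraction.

NRCS table: industrial district, soil group B → CN(II) = 88
Adjust CN=88 to AMC III: 23·88/(10 + 0.13·88) → 2024 ÷ (536/25) = 6325/67 ≈ 94.403

CN_adj = 6325/67 ≈ 94.403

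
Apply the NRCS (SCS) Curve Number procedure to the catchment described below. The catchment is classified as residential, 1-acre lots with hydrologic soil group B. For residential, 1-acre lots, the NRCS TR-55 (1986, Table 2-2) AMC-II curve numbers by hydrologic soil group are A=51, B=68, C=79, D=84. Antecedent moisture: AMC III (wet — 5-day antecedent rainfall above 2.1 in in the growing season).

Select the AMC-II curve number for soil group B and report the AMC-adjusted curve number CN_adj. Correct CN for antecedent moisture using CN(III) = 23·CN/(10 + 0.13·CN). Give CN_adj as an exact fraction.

CN_adj = 39100/471 ≈ 83.015

NRCS table: residential, 1-acre lots, soil group B → CN(II) = 68
CN(III) from CN(II)=68: (23·68)/(10 + 0.13·68) = 39100/471 ≈ 83.015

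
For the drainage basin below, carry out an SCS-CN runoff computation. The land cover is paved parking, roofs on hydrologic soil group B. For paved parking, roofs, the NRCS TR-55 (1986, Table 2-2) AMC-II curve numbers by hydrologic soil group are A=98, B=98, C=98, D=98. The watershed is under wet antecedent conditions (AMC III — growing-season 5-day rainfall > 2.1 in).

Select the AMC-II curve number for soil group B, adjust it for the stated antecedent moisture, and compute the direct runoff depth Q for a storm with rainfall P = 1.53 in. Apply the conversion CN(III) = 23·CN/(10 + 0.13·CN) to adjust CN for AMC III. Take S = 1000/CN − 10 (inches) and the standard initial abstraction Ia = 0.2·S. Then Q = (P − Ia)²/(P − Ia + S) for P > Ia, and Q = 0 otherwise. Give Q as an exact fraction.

Q = 29046725761/20334573700 in ≈ 1.428 in

NRCS table: paved parking, roofs, soil group B → CN(II) = 98
Wet (AMC III): CN(III) = 23·98/(10 + 0.13·98) = 2254/(1137/50) = 112700/1137 ≈ 99.120
Max retention: S = 1000/(112700/1137) − 10 = 100/1127 in (≈ 0.089 in)
Ia = 0.2·(100/1127) = 20/1127 in ≈ 0.018 in
P − Ia = 1.530 − 0.018 = 170431/112700 ≈ 1.512 in (> 0, runoff occurs)
Runoff Q = (P−Ia)²/(P−Ia+S) = (1.512)²/(1.512+0.089) = 29046725761/20334573700 ≈ 1.428 in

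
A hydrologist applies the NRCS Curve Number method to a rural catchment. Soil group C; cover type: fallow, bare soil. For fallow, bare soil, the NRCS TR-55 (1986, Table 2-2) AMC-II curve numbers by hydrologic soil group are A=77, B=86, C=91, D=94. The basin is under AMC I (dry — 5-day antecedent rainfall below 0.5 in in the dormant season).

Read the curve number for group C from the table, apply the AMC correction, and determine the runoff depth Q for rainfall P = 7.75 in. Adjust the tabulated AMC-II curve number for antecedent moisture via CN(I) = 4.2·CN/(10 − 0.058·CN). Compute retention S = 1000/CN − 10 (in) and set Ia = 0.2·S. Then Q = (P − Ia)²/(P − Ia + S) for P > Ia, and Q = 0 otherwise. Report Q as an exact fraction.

NRCS table: fallow, bare soil, soil group C → CN(II) = 91
CN(I) from CN(II)=91: (4.2·91)/(10 − 0.058·91) = 63700/787 ≈ 80.940
S = 1000/(63700/787) − 10 = 1500/637 in ≈ 2.355 in
Ia = 0.2S: 0.2·2.355 = 0.471 in (exactly 300/637)
Since P=7.750 > Ia=0.471: effective rainfall P−Ia = 18547/2548 in
Q: (18547/2548)² ÷ (24547/2548) = 343991209/62545756 in (≈ 5.500 in)

Q = 343991209/62545756 in ≈ 5.500 in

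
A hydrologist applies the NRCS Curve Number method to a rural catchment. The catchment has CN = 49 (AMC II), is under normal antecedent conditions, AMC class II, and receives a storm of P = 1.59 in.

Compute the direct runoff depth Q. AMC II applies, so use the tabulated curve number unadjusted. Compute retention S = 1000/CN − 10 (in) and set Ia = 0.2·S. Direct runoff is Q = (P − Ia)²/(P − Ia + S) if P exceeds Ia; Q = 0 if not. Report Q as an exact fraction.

CN(II) = 49; AMC II needs no correction.
Max retention: S = 1000/49 − 10 = 510/49 in (≈ 10.408 in)
Ia = 0.2·(510/49) = 102/49 in ≈ 2.082 in
P = 1.590 ≤ Ia = 2.082 in: entire storm abstracted, Q = 0.

Q = 0 in ≈ 0.000 in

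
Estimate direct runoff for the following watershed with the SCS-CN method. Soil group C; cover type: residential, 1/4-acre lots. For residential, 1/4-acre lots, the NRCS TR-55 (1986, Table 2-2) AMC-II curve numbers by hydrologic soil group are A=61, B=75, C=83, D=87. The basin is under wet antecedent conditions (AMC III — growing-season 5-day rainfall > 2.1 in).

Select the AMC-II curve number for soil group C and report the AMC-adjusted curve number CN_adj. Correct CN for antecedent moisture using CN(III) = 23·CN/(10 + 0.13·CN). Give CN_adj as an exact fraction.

CN_adj = 190900/2079 ≈ 91.823

NRCS table: residential, 1/4-acre lots, soil group C → CN(II) = 83
CN(III) from CN(II)=83: (23·83)/(10 + 0.13·83) = 190900/2079 ≈ 91.823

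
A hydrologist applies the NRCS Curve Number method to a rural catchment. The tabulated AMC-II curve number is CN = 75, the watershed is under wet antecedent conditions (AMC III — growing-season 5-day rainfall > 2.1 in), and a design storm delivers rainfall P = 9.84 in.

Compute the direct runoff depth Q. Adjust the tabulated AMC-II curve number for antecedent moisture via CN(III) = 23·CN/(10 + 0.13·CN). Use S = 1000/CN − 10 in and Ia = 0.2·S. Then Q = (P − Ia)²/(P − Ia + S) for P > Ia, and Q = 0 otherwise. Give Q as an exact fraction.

CN(III) from CN(II)=75: (23·75)/(10 + 0.13·75) = 6900/79 ≈ 87.342
Max retention: S = 1000/(6900/79) − 10 = 100/69 in (≈ 1.449 in)
Ia = 0.2S: 0.2·1.449 = 0.290 in (exactly 20/69)
Excess rainfall: 9.840 − 0.290 = 9.550 in; P > Ia so Q > 0
Runoff Q = (P−Ia)²/(P−Ia+S) = (9.550)²/(9.550+1.449) = 135696338/16365075 ≈ 8.292 in

Q = 135696338/16365075 in ≈ 8.292 in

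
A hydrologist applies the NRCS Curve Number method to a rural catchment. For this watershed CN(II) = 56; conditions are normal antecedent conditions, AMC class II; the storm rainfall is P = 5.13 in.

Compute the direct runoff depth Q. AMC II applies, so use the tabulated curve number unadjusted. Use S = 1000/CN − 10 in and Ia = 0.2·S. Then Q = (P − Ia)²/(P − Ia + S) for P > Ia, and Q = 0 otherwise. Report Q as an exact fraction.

Q = 6205081/5593700 in ≈ 1.109 in

AMC II — tabulated CN = 56 applies directly.
Max retention: S = 1000/56 − 10 = 55/7 in (≈ 7.857 in)
Initial abstraction Ia = S/5 = (55/7)/5 = 11/7 ≈ 1.571 in
P − Ia = 5.130 − 1.571 = 2491/700 ≈ 3.559 in (> 0, runoff occurs)
Runoff Q = (P−Ia)²/(P−Ia+S) = (3.559)²/(3.559+7.857) = 6205081/5593700 ≈ 1.109 in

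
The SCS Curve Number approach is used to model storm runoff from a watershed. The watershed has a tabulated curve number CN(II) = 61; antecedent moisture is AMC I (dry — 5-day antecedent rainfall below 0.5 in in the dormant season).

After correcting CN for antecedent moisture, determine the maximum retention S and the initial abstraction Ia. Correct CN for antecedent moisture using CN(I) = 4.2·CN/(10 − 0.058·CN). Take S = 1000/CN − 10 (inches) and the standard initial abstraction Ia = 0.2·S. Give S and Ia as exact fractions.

S = 6500/427 in ≈ 15.222 in; Ia = 1300/427 in ≈ 3.044 in

CN(I) from CN(II)=61: (4.2·61)/(10 − 0.058·61) = 42700/1077 ≈ 39.647
Retention S: 1000/CN − 10 with CN=39.647 → S = 6500/427 ≈ 15.222 in
Initial abstraction Ia = S/5 = (6500/427)/5 = 1300/427 ≈ 3.044 in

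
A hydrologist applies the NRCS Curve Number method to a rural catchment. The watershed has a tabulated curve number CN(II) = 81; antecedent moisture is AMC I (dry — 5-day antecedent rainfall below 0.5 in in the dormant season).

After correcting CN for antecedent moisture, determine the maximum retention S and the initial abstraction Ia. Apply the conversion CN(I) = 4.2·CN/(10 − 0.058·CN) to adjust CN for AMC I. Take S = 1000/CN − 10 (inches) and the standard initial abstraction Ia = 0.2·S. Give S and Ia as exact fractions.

S = 9500/1701 in ≈ 5.585 in; Ia = 1900/1701 in ≈ 1.117 in

CN(I) from CN(II)=81: (4.2·81)/(10 − 0.058·81) = 170100/2651 ≈ 64.164
S = 1000/(170100/2651) − 10 = 9500/1701 in ≈ 5.585 in
Initial abstraction Ia = S/5 = (9500/1701)/5 = 1900/1701 ≈ 1.117 in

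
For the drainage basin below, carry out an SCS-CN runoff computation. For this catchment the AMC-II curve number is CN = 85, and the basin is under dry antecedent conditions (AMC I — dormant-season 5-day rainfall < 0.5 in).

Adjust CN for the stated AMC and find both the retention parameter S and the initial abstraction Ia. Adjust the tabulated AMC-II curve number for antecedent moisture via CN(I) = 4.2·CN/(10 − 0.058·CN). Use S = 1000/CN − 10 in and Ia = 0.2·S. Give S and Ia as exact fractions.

Adjust CN=85 to AMC I: 4.2·85/(10 − 0.058·85) → 357 ÷ (507/100) = 11900/169 ≈ 70.414
S = 1000/(11900/169) − 10 = 500/119 in ≈ 4.202 in
Ia = 0.2·(500/119) = 100/119 in ≈ 0.840 in

S = 500/119 in ≈ 4.202 in; Ia = 100/119 in ≈ 0.840 in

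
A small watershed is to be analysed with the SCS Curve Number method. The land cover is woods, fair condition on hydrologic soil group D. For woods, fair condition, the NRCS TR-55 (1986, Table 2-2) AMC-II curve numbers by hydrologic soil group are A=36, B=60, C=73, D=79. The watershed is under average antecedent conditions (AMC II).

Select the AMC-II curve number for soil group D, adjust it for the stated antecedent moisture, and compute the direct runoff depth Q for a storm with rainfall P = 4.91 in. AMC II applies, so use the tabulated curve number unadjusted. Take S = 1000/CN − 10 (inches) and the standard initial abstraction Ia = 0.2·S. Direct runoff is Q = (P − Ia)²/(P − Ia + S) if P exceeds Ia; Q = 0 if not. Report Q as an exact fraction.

Q = 1196398921/439153100 in ≈ 2.724 in

NRCS table: woods, fair condition, soil group D → CN(II) = 79
AMC II — tabulated CN = 79 applies directly.
Retention S: 1000/CN − 10 with CN=79.000 → S = 210/79 ≈ 2.658 in
Ia = 0.2S: 0.2·2.658 = 0.532 in (exactly 42/79)
Excess rainfall: 4.910 − 0.532 = 4.378 in; P > Ia so Q > 0
Q = (34589/7900)²/((34589/7900) + 210/79) = (1196398921/62410000)/(55589/7900) = 1196398921/439153100 in ≈ 2.724 in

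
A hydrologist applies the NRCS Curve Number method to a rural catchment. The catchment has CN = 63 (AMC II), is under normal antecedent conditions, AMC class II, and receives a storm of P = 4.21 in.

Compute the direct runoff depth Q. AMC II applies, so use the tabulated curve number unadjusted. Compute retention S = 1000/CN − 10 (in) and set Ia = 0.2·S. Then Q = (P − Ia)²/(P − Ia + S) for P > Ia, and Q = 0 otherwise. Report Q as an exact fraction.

AMC II — tabulated CN = 63 applies directly.
Retention S: 1000/CN − 10 with CN=63.000 → S = 370/63 ≈ 5.873 in
Initial abstraction Ia = S/5 = (370/63)/5 = 74/63 ≈ 1.175 in
Since P=4.210 > Ia=1.175: effective rainfall P−Ia = 19123/6300 in
Q = (19123/6300)²/((19123/6300) + 370/63) = (365689129/39690000)/(56123/6300) = 365689129/353574900 in ≈ 1.034 in

Q = 365689129/353574900 in ≈ 1.034 in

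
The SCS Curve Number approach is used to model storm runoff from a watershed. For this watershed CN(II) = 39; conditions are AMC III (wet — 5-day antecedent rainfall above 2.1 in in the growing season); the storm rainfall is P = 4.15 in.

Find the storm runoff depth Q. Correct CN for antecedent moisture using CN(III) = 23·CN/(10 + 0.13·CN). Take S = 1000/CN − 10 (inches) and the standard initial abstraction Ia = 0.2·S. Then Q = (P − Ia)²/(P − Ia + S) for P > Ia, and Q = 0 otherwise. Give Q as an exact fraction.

CN(III) from CN(II)=39: (23·39)/(10 + 0.13·39) = 89700/1507 ≈ 59.522
S = 1000/(89700/1507) − 10 = 6100/897 in ≈ 6.800 in
Initial abstraction Ia = S/5 = (6100/897)/5 = 1220/897 ≈ 1.360 in
Since P=4.150 > Ia=1.360: effective rainfall P−Ia = 50051/17940 in
Runoff Q = (P−Ia)²/(P−Ia+S) = (2.790)²/(2.790+6.800) = 2505102601/3086594940 ≈ 0.812 in

Q = 2505102601/3086594940 in ≈ 0.812 in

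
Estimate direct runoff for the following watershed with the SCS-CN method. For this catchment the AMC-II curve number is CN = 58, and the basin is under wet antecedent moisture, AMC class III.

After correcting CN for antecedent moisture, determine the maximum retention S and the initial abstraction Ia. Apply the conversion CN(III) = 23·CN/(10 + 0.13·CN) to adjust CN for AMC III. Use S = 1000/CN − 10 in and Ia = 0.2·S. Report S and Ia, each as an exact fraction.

Wet (AMC III): CN(III) = 23·58/(10 + 0.13·58) = 1334/(877/50) = 66700/877 ≈ 76.055
S = 1000/(66700/877) − 10 = 2100/667 in ≈ 3.148 in
Initial abstraction Ia = S/5 = (2100/667)/5 = 420/667 ≈ 0.630 in

S = 2100/667 in ≈ 3.148 in; Ia = 420/667 in ≈ 0.630 in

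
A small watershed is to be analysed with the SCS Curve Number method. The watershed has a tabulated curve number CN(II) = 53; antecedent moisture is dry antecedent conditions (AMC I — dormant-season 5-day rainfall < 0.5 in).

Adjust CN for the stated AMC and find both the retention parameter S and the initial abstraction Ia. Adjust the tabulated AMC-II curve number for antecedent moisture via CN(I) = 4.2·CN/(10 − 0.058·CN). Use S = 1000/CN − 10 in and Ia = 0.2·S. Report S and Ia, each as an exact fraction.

S = 23500/1113 in ≈ 21.114 in; Ia = 4700/1113 in ≈ 4.223 in

CN(I) from CN(II)=53: (4.2·53)/(10 − 0.058·53) = 111300/3463 ≈ 32.140
S = 1000/(111300/3463) − 10 = 23500/1113 in ≈ 21.114 in
Ia = 0.2·(23500/1113) = 4700/1113 in ≈ 4.223 in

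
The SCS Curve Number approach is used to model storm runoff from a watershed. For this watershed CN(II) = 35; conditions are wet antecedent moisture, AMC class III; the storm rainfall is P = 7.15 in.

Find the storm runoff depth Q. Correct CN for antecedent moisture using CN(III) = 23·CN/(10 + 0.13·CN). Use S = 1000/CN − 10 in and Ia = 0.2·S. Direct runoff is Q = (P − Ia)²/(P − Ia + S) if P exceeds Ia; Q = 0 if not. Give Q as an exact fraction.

Wet (AMC III): CN(III) = 23·35/(10 + 0.13·35) = 805/(291/20) = 16100/291 ≈ 55.326
Max retention: S = 1000/(16100/291) − 10 = 1300/161 in (≈ 8.075 in)
Ia = 0.2·(1300/161) = 260/161 in ≈ 1.615 in
P − Ia = 7.150 − 1.615 = 17823/3220 ≈ 5.535 in (> 0, runoff occurs)
Q: (17823/3220)² ÷ (43823/3220) = 24435333/10854620 in (≈ 2.251 in)

Q = 24435333/10854620 in ≈ 2.251 in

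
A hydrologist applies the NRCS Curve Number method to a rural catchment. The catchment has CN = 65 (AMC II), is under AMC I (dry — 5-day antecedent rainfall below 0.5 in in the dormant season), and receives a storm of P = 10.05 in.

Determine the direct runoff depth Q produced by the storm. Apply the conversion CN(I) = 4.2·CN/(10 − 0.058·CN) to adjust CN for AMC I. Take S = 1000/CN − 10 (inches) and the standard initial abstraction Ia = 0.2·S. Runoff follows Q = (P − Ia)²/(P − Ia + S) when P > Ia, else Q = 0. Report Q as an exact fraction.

Q = 34093921/12354420 in ≈ 2.760 in

Adjust CN=65 to AMC I: 4.2·65/(10 − 0.058·65) → 273 ÷ (623/100) = 3900/89 ≈ 43.820
S = 1000/(3900/89) − 10 = 500/39 in ≈ 12.821 in
Ia = 0.2·(500/39) = 100/39 in ≈ 2.564 in
Since P=10.050 > Ia=2.564: effective rainfall P−Ia = 5839/780 in
Q = (5839/780)²/((5839/780) + 500/39) = (34093921/608400)/(15839/780) = 34093921/12354420 in ≈ 2.760 in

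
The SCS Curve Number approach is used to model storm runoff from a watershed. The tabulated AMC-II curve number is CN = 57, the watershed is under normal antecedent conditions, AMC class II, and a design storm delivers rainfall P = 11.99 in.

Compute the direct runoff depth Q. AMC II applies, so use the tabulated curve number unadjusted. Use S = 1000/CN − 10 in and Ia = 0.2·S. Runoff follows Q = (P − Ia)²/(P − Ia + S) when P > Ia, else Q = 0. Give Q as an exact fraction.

Q = 3569226049/585635100 in ≈ 6.095 in

Average conditions: CN = 57 (no AMC adjustment).
Max retention: S = 1000/57 − 10 = 430/57 in (≈ 7.544 in)
Initial abstraction Ia = S/5 = (430/57)/5 = 86/57 ≈ 1.509 in
Since P=11.990 > Ia=1.509: effective rainfall P−Ia = 59743/5700 in
Q = (59743/5700)²/((59743/5700) + 430/57) = (3569226049/32490000)/(102743/5700) = 3569226049/585635100 in ≈ 6.095 in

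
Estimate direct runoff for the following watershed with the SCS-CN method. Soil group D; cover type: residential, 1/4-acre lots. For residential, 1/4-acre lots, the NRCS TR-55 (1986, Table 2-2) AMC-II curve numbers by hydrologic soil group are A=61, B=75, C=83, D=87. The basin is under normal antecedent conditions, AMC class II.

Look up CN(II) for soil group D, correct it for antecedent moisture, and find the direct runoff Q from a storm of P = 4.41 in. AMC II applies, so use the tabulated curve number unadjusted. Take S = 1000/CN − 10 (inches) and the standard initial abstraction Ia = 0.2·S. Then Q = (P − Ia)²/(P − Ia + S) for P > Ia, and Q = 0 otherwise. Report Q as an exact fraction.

NRCS table: residential, 1/4-acre lots, soil group D → CN(II) = 87
Average conditions: CN = 87 (no AMC adjustment).
S = 1000/87 − 10 = 130/87 in ≈ 1.494 in
Ia = 0.2·(130/87) = 26/87 in ≈ 0.299 in
Since P=4.410 > Ia=0.299: effective rainfall P−Ia = 35767/8700 in
Runoff Q = (P−Ia)²/(P−Ia+S) = (4.111)²/(4.111+1.494) = 1279278289/424272900 ≈ 3.015 in

Q = 1279278289/424272900 in ≈ 3.015 in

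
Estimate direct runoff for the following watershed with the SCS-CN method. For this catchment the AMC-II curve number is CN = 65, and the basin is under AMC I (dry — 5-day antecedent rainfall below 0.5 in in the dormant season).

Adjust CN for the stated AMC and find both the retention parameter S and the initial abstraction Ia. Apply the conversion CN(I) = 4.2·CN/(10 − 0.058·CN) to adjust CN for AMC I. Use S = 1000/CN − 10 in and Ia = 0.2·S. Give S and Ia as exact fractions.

Dry (AMC I): CN(I) = 4.2·65/(10 − 0.058·65) = 273/(623/100) = 3900/89 ≈ 43.820
Retention S: 1000/CN − 10 with CN=43.820 → S = 500/39 ≈ 12.821 in
Initial abstraction Ia = S/5 = (500/39)/5 = 100/39 ≈ 2.564 in

S = 500/39 in ≈ 12.821 in; Ia = 100/39 in ≈ 2.564 in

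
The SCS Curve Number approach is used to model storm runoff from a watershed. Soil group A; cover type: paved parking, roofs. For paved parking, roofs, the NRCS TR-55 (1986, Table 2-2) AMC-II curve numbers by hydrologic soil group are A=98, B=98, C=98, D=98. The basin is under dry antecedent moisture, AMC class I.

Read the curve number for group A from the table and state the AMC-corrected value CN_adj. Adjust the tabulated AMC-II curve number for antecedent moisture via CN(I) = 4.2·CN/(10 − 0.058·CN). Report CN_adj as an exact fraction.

CN_adj = 102900/1079 ≈ 95.366

NRCS table: paved parking, roofs, soil group A → CN(II) = 98
CN(I) from CN(II)=98: (4.2·98)/(10 − 0.058·98) = 102900/1079 ≈ 95.366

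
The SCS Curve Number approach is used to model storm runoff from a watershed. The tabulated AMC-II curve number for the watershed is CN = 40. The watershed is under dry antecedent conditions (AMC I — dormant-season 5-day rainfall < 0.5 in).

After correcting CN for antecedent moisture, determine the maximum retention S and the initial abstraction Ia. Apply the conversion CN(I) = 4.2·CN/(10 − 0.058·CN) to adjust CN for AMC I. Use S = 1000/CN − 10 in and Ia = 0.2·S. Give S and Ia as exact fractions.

CN(I) from CN(II)=40: (4.2·40)/(10 − 0.058·40) = 175/8 ≈ 21.875
Retention S: 1000/CN − 10 with CN=21.875 → S = 250/7 ≈ 35.714 in
Ia = 0.2S: 0.2·35.714 = 7.143 in (exactly 50/7)

S = 250/7 in ≈ 35.714 in; Ia = 50/7 in ≈ 7.143 in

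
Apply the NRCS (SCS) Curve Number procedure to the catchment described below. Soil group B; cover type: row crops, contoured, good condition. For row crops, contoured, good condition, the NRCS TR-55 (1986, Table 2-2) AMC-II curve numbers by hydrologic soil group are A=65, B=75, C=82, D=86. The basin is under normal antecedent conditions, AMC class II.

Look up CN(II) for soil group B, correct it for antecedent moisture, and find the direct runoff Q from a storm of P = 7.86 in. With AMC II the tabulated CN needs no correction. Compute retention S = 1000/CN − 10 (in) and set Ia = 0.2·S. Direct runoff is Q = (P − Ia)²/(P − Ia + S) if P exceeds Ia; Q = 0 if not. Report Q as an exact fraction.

NRCS table: row crops, contoured, good condition, soil group B → CN(II) = 75
AMC II — tabulated CN = 75 applies directly.
Max retention: S = 1000/75 − 10 = 10/3 in (≈ 3.333 in)
Ia = 0.2·(10/3) = 2/3 in ≈ 0.667 in
P − Ia = 7.860 − 0.667 = 1079/150 ≈ 7.193 in (> 0, runoff occurs)
Q: (1079/150)² ÷ (1579/150) = 1164241/236850 in (≈ 4.916 in)

Q = 1164241/236850 in ≈ 4.916 in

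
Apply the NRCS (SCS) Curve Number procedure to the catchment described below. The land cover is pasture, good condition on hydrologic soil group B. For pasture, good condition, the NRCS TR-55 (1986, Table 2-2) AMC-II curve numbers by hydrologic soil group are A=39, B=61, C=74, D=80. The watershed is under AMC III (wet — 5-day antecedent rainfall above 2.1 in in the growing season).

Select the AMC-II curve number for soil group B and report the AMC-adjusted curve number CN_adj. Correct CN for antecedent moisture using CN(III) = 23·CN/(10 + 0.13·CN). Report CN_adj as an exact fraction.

NRCS table: pasture, good condition, soil group B → CN(II) = 61
Adjust CN=61 to AMC III: 23·61/(10 + 0.13·61) → 1403 ÷ (1793/100) = 140300/1793 ≈ 78.249

CN_adj = 140300/1793 ≈ 78.249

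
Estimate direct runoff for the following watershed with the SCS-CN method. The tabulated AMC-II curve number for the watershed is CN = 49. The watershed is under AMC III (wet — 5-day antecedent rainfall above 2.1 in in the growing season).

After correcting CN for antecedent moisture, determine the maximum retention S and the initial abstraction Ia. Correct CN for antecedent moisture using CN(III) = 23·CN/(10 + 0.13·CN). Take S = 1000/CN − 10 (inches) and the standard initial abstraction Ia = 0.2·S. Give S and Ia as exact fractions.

Adjust CN=49 to AMC III: 23·49/(10 + 0.13·49) → 1127 ÷ (1637/100) = 112700/1637 ≈ 68.845
Max retention: S = 1000/(112700/1637) − 10 = 5100/1127 in (≈ 4.525 in)
Ia = 0.2S: 0.2·4.525 = 0.905 in (exactly 1020/1127)

S = 5100/1127 in ≈ 4.525 in; Ia = 1020/1127 in ≈ 0.905 in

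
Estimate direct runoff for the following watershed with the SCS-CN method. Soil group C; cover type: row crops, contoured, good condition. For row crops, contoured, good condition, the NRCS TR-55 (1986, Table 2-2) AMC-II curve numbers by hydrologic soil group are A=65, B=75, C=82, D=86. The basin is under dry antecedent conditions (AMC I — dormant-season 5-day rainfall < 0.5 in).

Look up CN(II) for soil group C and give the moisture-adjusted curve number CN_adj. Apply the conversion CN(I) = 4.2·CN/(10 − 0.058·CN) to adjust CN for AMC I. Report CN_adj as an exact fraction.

NRCS table: row crops, contoured, good condition, soil group C → CN(II) = 82
Adjust CN=82 to AMC I: 4.2·82/(10 − 0.058·82) → (1722/5) ÷ (1311/250) = 28700/437 ≈ 65.675

CN_adj = 28700/437 ≈ 65.675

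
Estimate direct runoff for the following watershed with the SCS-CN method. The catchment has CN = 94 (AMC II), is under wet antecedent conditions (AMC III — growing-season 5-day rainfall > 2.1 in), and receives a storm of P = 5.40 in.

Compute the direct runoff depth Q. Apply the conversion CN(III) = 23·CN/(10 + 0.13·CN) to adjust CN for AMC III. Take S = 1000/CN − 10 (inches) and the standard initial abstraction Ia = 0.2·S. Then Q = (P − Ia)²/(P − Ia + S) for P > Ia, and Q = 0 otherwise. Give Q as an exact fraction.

Q = 278152923/54747245 in ≈ 5.081 in

Adjust CN=94 to AMC III: 23·94/(10 + 0.13·94) → 2162 ÷ (1111/50) = 108100/1111 ≈ 97.300
Retention S: 1000/CN − 10 with CN=97.300 → S = 300/1081 ≈ 0.278 in
Ia = 0.2·(300/1081) = 60/1081 in ≈ 0.056 in
Excess rainfall: 5.400 − 0.056 = 5.344 in; P > Ia so Q > 0
Q: (28887/5405)² ÷ (30387/5405) = 278152923/54747245 in (≈ 5.081 in)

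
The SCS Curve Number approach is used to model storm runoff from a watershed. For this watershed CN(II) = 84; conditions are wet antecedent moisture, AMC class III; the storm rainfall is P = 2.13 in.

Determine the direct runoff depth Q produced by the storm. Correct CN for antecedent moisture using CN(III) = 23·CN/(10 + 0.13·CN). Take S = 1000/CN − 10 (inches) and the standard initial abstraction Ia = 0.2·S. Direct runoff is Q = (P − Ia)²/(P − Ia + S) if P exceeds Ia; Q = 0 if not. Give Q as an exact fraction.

Wet (AMC III): CN(III) = 23·84/(10 + 0.13·84) = 1932/(523/25) = 48300/523 ≈ 92.352
Max retention: S = 1000/(48300/523) − 10 = 400/483 in (≈ 0.828 in)
Ia = 0.2S: 0.2·0.828 = 0.166 in (exactly 80/483)
Excess rainfall: 2.130 − 0.166 = 1.964 in; P > Ia so Q > 0
Runoff Q = (P−Ia)²/(P−Ia+S) = (1.964)²/(1.964+0.828) = 9002024641/6514655700 ≈ 1.382 in

Q = 9002024641/6514655700 in ≈ 1.382 in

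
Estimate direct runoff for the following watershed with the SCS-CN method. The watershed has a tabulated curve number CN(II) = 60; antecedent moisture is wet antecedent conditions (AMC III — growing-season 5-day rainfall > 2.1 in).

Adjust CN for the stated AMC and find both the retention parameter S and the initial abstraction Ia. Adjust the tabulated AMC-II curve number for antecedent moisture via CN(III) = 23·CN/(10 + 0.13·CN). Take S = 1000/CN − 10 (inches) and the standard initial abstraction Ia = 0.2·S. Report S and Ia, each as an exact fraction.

S = 200/69 in ≈ 2.899 in; Ia = 40/69 in ≈ 0.580 in

CN(III) from CN(II)=60: (23·60)/(10 + 0.13·60) = 6900/89 ≈ 77.528
Max retention: S = 1000/(6900/89) − 10 = 200/69 in (≈ 2.899 in)
Ia = 0.2·(200/69) = 40/69 in ≈ 0.580 in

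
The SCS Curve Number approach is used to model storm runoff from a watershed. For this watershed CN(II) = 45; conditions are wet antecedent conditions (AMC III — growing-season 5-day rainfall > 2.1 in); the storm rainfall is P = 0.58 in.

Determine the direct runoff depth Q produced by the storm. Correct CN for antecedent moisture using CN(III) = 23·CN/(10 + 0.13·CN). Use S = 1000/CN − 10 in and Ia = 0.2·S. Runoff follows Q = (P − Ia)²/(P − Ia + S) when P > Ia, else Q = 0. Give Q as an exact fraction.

Q = 0 in ≈ 0.000 in

Adjust CN=45 to AMC III: 23·45/(10 + 0.13·45) → 1035 ÷ (317/20) = 20700/317 ≈ 65.300
Max retention: S = 1000/(20700/317) − 10 = 1100/207 in (≈ 5.314 in)
Ia = 0.2S: 0.2·5.314 = 1.063 in (exactly 220/207)
P = 0.580 ≤ Ia = 1.063 in: entire storm abstracted, Q = 0.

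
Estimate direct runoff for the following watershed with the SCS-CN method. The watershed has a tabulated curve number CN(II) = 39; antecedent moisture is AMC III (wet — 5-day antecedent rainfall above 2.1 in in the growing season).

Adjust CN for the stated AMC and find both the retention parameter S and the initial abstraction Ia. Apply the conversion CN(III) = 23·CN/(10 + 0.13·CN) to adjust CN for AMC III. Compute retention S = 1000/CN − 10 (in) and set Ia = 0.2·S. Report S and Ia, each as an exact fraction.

S = 6100/897 in ≈ 6.800 in; Ia = 1220/897 in ≈ 1.360 in

CN(III) from CN(II)=39: (23·39)/(10 + 0.13·39) = 89700/1507 ≈ 59.522
Retention S: 1000/CN − 10 with CN=59.522 → S = 6100/897 ≈ 6.800 in
Ia = 0.2S: 0.2·6.800 = 1.360 in (exactly 1220/897)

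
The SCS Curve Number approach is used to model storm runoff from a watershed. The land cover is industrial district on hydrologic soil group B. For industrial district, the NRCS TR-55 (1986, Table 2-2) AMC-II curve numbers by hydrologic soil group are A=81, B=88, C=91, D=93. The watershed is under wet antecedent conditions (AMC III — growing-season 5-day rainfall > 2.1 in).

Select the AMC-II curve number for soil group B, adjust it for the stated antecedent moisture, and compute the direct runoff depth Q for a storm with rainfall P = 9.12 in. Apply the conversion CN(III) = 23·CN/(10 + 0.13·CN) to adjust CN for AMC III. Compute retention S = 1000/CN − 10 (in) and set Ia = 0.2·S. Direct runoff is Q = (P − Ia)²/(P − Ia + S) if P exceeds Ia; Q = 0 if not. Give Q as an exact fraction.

NRCS table: industrial district, soil group B → CN(II) = 88
Adjust CN=88 to AMC III: 23·88/(10 + 0.13·88) → 2024 ÷ (536/25) = 6325/67 ≈ 94.403
Retention S: 1000/CN − 10 with CN=94.403 → S = 150/253 ≈ 0.593 in
Ia = 0.2·(150/253) = 30/253 in ≈ 0.119 in
Since P=9.120 > Ia=0.119: effective rainfall P−Ia = 56934/6325 in
Q: (56934/6325)² ÷ (60684/6325) = 270123363/31985525 in (≈ 8.445 in)

Q = 270123363/31985525 in ≈ 8.445 in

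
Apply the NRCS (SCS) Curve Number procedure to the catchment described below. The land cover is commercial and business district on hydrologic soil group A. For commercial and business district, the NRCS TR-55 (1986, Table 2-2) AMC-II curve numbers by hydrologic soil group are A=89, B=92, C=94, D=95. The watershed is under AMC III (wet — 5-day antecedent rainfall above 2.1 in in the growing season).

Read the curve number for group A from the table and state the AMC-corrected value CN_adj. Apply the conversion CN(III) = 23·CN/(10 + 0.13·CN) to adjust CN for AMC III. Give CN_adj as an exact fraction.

NRCS table: commercial and business district, soil group A → CN(II) = 89
Wet (AMC III): CN(III) = 23·89/(10 + 0.13·89) = 2047/(2157/100) = 204700/2157 ≈ 94.900

CN_adj = 204700/2157 ≈ 94.900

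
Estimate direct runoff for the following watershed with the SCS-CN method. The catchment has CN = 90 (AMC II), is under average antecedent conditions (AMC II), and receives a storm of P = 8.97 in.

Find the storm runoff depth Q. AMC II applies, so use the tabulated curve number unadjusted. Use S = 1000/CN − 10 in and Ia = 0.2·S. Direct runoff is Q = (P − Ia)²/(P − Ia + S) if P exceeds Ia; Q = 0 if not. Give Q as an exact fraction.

Average conditions: CN = 90 (no AMC adjustment).
Retention S: 1000/CN − 10 with CN=90.000 → S = 10/9 ≈ 1.111 in
Initial abstraction Ia = S/5 = (10/9)/5 = 2/9 ≈ 0.222 in
Since P=8.970 > Ia=0.222: effective rainfall P−Ia = 7873/900 in
Q = (7873/900)²/((7873/900) + 10/9) = (61984129/810000)/(8873/900) = 61984129/7985700 in ≈ 7.762 in

Q = 61984129/7985700 in ≈ 7.762 in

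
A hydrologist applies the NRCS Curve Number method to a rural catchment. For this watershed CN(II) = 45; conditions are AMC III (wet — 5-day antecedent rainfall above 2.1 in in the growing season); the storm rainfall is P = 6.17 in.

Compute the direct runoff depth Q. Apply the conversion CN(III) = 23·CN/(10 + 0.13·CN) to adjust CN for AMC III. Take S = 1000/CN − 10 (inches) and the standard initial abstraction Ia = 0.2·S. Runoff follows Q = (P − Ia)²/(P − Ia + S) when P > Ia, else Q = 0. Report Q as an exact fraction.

Q = 11176506961/4465383300 in ≈ 2.503 in

CN(III) from CN(II)=45: (23·45)/(10 + 0.13·45) = 20700/317 ≈ 65.300
Retention S: 1000/CN − 10 with CN=65.300 → S = 1100/207 ≈ 5.314 in
Ia = 0.2S: 0.2·5.314 = 1.063 in (exactly 220/207)
Excess rainfall: 6.170 − 1.063 = 5.107 in; P > Ia so Q > 0
Q = (105719/20700)²/((105719/20700) + 1100/207) = (11176506961/428490000)/(215719/20700) = 11176506961/4465383300 in ≈ 2.503 in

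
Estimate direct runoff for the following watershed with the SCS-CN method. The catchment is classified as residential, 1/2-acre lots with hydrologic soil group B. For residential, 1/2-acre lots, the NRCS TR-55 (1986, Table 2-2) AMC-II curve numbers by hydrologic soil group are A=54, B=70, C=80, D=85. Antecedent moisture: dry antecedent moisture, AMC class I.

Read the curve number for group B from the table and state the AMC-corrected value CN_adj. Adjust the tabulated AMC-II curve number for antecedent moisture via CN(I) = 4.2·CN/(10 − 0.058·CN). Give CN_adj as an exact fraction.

CN_adj = 4900/99 ≈ 49.495

NRCS table: residential, 1/2-acre lots, soil group B → CN(II) = 70
Adjust CN=70 to AMC I: 4.2·70/(10 − 0.058·70) → 294 ÷ (297/50) = 4900/99 ≈ 49.495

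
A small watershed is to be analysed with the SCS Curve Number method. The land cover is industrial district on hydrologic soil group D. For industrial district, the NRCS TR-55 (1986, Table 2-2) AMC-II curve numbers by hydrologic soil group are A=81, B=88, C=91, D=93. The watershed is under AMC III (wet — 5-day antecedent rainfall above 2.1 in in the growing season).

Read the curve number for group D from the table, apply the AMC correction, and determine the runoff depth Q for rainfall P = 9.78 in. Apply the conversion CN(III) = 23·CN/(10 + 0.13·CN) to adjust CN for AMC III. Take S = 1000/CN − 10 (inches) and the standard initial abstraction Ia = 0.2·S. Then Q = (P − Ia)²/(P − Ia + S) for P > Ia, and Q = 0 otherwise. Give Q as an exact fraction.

NRCS table: industrial district, soil group D → CN(II) = 93
CN(III) from CN(II)=93: (23·93)/(10 + 0.13·93) = 213900/2209 ≈ 96.831
Retention S: 1000/CN − 10 with CN=96.831 → S = 700/2139 ≈ 0.327 in
Ia = 0.2S: 0.2·0.327 = 0.065 in (exactly 140/2139)
Excess rainfall: 9.780 − 0.065 = 9.715 in; P > Ia so Q > 0
Q: (1038971/106950)² ÷ (1073971/106950) = 1079460738841/114861198450 in (≈ 9.398 in)

Q = 1079460738841/114861198450 in ≈ 9.398 in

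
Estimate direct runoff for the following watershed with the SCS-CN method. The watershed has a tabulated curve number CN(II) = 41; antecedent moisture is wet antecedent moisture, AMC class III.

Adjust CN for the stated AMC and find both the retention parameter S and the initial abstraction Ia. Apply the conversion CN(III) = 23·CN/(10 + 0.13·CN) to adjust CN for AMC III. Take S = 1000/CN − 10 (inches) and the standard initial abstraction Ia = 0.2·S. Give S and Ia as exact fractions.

S = 5900/943 in ≈ 6.257 in; Ia = 1180/943 in ≈ 1.251 in

Wet (AMC III): CN(III) = 23·41/(10 + 0.13·41) = 943/(1533/100) = 94300/1533 ≈ 61.513
Max retention: S = 1000/(94300/1533) − 10 = 5900/943 in (≈ 6.257 in)
Ia = 0.2·(5900/943) = 1180/943 in ≈ 1.251 in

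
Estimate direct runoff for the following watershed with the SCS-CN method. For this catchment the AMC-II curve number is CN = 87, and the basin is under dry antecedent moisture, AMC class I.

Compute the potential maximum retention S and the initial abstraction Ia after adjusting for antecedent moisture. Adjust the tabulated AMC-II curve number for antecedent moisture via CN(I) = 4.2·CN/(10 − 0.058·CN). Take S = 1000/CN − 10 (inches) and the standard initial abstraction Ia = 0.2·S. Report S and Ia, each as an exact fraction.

Adjust CN=87 to AMC I: 4.2·87/(10 − 0.058·87) → (1827/5) ÷ (2477/500) = 182700/2477 ≈ 73.759
Retention S: 1000/CN − 10 with CN=73.759 → S = 6500/1827 ≈ 3.558 in
Initial abstraction Ia = S/5 = (6500/1827)/5 = 1300/1827 ≈ 0.712 in

S = 6500/1827 in ≈ 3.558 in; Ia = 1300/1827 in ≈ 0.712 in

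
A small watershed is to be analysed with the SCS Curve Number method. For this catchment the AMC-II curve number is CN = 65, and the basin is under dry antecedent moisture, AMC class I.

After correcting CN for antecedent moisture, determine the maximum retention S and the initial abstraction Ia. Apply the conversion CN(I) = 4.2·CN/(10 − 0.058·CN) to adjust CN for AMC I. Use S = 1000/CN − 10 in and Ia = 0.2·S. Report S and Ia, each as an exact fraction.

Dry (AMC I): CN(I) = 4.2·65/(10 − 0.058·65) = 273/(623/100) = 3900/89 ≈ 43.820
S = 1000/(3900/89) − 10 = 500/39 in ≈ 12.821 in
Initial abstraction Ia = S/5 = (500/39)/5 = 100/39 ≈ 2.564 in

S = 500/39 in ≈ 12.821 in; Ia = 100/39 in ≈ 2.564 in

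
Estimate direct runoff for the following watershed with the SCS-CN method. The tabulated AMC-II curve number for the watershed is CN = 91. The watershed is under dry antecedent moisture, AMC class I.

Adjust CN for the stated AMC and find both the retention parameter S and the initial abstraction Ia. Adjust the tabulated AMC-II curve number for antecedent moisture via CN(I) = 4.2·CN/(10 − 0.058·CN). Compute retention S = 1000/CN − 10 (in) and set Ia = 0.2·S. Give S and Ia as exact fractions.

CN(I) from CN(II)=91: (4.2·91)/(10 − 0.058·91) = 63700/787 ≈ 80.940
S = 1000/(63700/787) − 10 = 1500/637 in ≈ 2.355 in
Ia = 0.2·(1500/637) = 300/637 in ≈ 0.471 in

S = 1500/637 in ≈ 2.355 in; Ia = 300/637 in ≈ 0.471 in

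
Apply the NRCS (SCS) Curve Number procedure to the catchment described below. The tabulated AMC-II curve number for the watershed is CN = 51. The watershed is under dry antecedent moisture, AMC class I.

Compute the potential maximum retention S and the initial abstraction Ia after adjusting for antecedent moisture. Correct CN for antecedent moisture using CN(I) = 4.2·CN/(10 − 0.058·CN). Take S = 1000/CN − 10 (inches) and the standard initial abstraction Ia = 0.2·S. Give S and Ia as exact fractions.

Dry (AMC I): CN(I) = 4.2·51/(10 − 0.058·51) = (1071/5)/(3521/500) = 15300/503 ≈ 30.417
S = 1000/(15300/503) − 10 = 3500/153 in ≈ 22.876 in
Initial abstraction Ia = S/5 = (3500/153)/5 = 700/153 ≈ 4.575 in

S = 3500/153 in ≈ 22.876 in; Ia = 700/153 in ≈ 4.575 in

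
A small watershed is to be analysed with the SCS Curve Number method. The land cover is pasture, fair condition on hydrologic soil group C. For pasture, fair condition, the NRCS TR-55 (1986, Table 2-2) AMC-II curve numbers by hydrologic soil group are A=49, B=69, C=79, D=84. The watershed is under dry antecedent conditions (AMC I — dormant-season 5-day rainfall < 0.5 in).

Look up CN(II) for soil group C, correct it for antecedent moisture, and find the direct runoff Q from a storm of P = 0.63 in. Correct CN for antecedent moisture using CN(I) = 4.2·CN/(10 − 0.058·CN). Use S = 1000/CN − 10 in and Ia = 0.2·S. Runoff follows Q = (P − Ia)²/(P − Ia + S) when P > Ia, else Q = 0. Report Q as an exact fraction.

NRCS table: pasture, fair condition, soil group C → CN(II) = 79
CN(I) from CN(II)=79: (4.2·79)/(10 − 0.058·79) = 7900/129 ≈ 61.240
Retention S: 1000/CN − 10 with CN=61.240 → S = 500/79 ≈ 6.329 in
Initial abstraction Ia = S/5 = (500/79)/5 = 100/79 ≈ 1.266 in
P = 0.630 ≤ Ia = 1.266 in: entire storm abstracted, Q = 0.

Q = 0 in ≈ 0.000 in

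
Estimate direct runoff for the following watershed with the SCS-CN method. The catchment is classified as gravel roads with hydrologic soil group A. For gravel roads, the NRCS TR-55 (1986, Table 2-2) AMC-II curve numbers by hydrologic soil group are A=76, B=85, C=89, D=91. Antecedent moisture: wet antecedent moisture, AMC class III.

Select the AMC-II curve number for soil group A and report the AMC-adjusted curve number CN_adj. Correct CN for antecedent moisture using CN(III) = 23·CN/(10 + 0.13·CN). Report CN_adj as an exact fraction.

NRCS table: gravel roads, soil group A → CN(II) = 76
Adjust CN=76 to AMC III: 23·76/(10 + 0.13·76) → 1748 ÷ (497/25) = 43700/497 ≈ 87.928

CN_adj = 43700/497 ≈ 87.928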